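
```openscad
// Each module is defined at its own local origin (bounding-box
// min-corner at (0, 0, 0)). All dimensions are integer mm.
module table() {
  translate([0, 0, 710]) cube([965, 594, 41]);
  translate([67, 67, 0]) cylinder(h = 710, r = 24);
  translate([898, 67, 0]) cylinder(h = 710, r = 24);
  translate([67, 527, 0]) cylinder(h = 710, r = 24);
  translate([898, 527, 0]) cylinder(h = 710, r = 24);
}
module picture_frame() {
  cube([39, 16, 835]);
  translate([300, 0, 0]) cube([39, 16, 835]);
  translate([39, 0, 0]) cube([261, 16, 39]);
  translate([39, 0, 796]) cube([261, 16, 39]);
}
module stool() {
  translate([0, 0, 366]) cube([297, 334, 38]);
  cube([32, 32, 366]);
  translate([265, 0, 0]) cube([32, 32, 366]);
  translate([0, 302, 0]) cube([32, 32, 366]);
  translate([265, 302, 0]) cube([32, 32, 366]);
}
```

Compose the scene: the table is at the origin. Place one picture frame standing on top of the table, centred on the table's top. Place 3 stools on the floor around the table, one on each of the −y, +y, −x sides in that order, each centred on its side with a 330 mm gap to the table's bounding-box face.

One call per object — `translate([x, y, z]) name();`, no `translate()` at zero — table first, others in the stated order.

table();
translate([313, 289, 751]) picture_frame();
translate([334, -664, 0]) stool();
translate([334, 924, 0]) stool();
translate([-627, 130, 0]) stool();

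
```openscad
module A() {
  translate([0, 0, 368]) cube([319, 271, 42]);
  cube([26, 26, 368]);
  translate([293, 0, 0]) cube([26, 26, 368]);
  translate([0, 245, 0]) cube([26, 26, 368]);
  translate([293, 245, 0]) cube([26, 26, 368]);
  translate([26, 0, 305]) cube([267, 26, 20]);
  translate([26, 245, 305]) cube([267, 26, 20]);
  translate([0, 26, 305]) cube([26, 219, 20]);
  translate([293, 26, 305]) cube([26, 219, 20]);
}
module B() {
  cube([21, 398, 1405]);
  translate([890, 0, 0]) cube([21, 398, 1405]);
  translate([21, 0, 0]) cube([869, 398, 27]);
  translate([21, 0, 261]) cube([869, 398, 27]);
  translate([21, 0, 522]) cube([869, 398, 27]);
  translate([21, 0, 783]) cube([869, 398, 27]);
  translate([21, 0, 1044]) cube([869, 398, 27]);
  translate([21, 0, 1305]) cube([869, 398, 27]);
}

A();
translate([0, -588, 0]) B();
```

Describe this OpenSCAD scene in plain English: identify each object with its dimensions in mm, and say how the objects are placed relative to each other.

A is a four-legged stool. The seat is 319×271 mm, 42 mm thick, top at z = 410 mm. It stands on four square legs, each 26×26 mm in cross-section, from z = 0 to the seat underside, each flush with a corner of the seat. Four stretchers, 26 mm wide and 20 mm tall, connect adjacent legs with their undersides at z = 305 mm, each running between the inner faces of the legs it joins and aligned with the legs' outer faces on the other axis.

B is an open bookshelf. Two side panels, each 21 mm thick, 398 mm deep and 1405 mm tall, stand 911 mm apart (outside-to-outside). Between them sit 6 shelves, each 27 mm thick and 398 mm deep, spanning the full gap between the sides. The bottom shelf rests on the floor (its underside at z = 0) and the clear gap between one shelf's top and the next shelf's underside is 234 mm.

The bookshelf is on the floor beside the stool on its −y side.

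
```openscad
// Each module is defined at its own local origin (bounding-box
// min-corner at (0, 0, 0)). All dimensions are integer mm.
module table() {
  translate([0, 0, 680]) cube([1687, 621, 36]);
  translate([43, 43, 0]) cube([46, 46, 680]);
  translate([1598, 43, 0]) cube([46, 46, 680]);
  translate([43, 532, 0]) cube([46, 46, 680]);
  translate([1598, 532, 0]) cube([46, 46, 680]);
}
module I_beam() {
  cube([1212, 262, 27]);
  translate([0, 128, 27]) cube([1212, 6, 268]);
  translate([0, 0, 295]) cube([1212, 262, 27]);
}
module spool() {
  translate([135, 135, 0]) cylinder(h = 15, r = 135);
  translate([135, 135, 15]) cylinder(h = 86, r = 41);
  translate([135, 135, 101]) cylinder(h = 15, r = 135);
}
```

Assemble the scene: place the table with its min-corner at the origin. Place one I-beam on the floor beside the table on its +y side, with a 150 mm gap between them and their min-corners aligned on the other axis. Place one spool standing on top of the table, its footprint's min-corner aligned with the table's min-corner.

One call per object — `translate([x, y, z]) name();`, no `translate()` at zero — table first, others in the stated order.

table();
translate([0, 771, 0]) I_beam();
translate([0, 0, 716]) spool();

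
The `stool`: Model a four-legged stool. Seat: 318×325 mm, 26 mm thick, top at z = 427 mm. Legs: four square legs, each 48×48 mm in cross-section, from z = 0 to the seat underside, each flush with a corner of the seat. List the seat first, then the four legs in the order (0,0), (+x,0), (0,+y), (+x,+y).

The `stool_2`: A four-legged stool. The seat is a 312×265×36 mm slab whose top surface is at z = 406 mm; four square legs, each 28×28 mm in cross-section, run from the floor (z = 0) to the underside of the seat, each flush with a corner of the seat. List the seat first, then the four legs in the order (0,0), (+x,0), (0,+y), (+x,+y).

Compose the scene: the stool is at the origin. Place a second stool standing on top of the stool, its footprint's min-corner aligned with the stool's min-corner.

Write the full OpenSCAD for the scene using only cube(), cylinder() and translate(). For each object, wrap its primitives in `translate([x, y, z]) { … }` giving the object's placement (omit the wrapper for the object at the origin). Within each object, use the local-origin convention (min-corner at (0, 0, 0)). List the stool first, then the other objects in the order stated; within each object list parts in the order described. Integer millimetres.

translate([0, 0, 401]) cube([318, 325, 26]);
cube([48, 48, 401]);
translate([270, 0, 0]) cube([48, 48, 401]);
translate([0, 277, 0]) cube([48, 48, 401]);
translate([270, 277, 0]) cube([48, 48, 401]);
translate([0, 0, 427]) {
  translate([0, 0, 370]) cube([312, 265, 36]);
  cube([28, 28, 370]);
  translate([284, 0, 0]) cube([28, 28, 370]);
  translate([0, 237, 0]) cube([28, 28, 370]);
  translate([284, 237, 0]) cube([28, 28, 370]);
}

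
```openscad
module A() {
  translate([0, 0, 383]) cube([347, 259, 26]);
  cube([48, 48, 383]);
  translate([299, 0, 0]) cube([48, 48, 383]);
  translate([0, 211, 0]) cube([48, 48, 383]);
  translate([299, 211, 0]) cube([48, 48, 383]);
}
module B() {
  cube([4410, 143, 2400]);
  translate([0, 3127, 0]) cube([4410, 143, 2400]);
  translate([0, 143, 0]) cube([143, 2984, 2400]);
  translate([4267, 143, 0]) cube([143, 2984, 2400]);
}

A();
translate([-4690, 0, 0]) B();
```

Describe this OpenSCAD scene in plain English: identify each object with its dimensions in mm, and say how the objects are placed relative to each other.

A is a simple wooden stool: a rectangular seat 347 mm (x) by 259 mm (y), 26 mm thick, top face at z = 409 mm, on four square legs, each 48×48 mm in cross-section. The legs rest on z = 0, each flush with a corner of the seat.

B is the wall frame of a small rectangular building: four walls, each 2400 mm tall and 143 mm thick, enclosing a footprint 4410 mm (x) by 3270 mm (y) outside-to-outside, with no floor or roof. The front and back walls (the −y and +y sides) span the full width; the two side walls fit between them.

The house frame is on the floor beside the stool on its −x side.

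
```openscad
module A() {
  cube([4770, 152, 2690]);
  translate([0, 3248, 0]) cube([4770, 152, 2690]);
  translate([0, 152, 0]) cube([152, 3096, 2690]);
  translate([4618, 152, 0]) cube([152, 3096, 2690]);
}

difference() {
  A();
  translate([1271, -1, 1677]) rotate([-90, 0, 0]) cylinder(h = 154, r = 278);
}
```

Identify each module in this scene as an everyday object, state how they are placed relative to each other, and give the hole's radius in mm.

A is a house frame. The house frame has a circular hole through its front wall. The hole's radius is 278 mm.

The subtracted cylinder has r = 278 mm.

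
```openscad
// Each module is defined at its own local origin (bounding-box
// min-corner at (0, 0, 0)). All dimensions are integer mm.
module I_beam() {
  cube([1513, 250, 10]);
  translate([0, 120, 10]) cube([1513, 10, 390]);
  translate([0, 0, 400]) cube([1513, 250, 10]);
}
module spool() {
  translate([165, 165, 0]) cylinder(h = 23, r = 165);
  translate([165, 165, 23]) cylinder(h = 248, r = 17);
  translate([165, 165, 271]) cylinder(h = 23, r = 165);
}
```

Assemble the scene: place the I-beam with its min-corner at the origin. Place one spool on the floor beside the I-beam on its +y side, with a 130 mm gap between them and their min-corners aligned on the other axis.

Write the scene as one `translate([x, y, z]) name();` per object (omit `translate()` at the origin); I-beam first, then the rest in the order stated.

I_beam();
translate([0, 380, 0]) spool();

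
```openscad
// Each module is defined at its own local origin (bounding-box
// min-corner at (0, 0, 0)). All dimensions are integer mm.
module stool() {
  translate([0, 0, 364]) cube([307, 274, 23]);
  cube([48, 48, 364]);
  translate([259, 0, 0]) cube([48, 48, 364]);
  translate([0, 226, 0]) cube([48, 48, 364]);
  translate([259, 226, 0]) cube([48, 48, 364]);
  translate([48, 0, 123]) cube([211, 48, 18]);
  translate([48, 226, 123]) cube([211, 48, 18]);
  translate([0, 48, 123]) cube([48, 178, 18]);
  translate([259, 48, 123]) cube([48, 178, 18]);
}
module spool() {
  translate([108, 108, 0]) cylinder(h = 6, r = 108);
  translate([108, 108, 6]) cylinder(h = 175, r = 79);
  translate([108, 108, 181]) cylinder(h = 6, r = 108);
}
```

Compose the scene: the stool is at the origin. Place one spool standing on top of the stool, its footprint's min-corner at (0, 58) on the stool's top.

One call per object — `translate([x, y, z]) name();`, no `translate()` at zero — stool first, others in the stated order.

stool();
translate([0, 58, 387]) spool();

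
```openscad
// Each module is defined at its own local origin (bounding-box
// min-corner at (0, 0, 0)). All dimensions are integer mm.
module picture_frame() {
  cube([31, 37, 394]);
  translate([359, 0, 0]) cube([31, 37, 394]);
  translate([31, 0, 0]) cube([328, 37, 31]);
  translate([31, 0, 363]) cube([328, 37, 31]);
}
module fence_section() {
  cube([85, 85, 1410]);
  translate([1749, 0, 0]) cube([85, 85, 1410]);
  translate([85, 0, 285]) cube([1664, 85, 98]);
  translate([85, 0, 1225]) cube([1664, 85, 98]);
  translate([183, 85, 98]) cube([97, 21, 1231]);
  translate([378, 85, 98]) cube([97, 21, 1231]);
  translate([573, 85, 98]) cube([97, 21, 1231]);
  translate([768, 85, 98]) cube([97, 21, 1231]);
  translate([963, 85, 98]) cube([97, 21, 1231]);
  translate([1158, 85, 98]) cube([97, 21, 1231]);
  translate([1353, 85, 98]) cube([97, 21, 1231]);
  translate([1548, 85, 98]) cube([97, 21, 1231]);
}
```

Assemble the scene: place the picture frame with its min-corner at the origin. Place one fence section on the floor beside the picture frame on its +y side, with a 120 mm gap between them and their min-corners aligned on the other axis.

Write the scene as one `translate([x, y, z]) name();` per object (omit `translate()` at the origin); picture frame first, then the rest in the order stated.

picture_frame();
translate([0, 157, 0]) fence_section();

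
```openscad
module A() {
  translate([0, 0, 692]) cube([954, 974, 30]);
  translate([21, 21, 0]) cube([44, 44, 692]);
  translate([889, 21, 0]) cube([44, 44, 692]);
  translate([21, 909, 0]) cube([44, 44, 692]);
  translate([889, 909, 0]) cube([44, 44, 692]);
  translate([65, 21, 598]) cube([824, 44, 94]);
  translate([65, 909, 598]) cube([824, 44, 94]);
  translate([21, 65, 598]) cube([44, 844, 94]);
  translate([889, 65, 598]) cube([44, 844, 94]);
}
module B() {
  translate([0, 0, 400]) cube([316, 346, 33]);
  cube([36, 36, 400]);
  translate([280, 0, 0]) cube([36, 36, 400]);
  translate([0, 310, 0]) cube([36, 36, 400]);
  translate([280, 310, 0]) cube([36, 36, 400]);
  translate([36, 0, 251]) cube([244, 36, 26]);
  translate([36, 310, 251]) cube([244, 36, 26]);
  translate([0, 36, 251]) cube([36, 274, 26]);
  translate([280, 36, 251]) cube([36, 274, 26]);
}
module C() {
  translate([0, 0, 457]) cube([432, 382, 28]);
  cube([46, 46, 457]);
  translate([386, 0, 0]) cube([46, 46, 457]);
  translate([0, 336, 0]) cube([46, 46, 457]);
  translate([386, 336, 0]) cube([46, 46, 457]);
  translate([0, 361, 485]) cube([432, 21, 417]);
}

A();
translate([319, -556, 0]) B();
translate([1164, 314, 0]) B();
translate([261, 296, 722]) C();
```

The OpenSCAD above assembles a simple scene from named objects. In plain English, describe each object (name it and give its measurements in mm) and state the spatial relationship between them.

A is a table with a 954×974 mm rectangular top, 30 mm thick, top surface at z = 722 mm, supported by four 44×44 mm square legs, each inset 21 mm from the nearest pair of top edges, running from the floor. Four apron rails, 44 mm thick and 94 mm tall, run between adjacent legs with their top edges flush with the underside of the top and their outer faces flush with the legs' outer faces.

B is a four-legged stool. The seat is a 316×346×33 mm slab whose top surface is at z = 433 mm; four square legs, each 36×36 mm in cross-section, run from the floor (z = 0) to the underside of the seat, each flush with a corner of the seat. Four stretchers, 36 mm wide and 26 mm tall, connect adjacent legs with their undersides at z = 251 mm, each running between the inner faces of the legs it joins and aligned with the legs' outer faces on the other axis.

C is a chair: 432×382 mm seat, 28 mm thick, top at z = 485 mm, on four 46 mm square corner legs flush with the seat edges. A 21 mm thick backrest slab spans the full seat width, extending 417 mm above the seat top, its back face flush with the seat's +y edge.

Two stools sit around the table at the −y, +x sides. The chair is on top of the table, centred.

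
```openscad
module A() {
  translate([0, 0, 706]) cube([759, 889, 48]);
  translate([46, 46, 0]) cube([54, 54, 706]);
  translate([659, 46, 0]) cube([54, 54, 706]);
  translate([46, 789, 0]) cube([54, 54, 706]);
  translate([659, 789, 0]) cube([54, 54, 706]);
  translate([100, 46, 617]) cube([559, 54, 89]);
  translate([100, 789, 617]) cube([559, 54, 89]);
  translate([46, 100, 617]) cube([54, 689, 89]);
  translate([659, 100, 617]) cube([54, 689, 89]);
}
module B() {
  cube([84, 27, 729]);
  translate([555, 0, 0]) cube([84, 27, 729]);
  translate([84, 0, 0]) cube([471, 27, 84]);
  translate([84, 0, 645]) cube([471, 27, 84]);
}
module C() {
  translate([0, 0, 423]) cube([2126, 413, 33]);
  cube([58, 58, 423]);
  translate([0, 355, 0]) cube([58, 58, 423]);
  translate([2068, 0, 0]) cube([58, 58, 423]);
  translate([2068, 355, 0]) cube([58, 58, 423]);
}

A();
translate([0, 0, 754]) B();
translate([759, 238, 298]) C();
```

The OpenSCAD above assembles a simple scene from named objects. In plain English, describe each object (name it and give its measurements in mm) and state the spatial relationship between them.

A is a table with a 759×889 mm rectangular top, 48 mm thick, top surface at z = 754 mm, supported by four 54×54 mm square legs, each inset 46 mm from the nearest pair of top edges, running from the floor. Four apron rails, 54 mm thick and 89 mm tall, run between adjacent legs with their top edges flush with the underside of the top and their outer faces flush with the legs' outer faces.

B is a picture frame with a 471×561 mm rectangular opening (x by z) and a uniform 84 mm border on every side. Frame depth is 27 mm along y. It is built from two vertical stiles running the full outside height and two horizontal rails spanning the gap between the stiles.

C is a long wooden bench with a 2126 mm (x) × 413 mm (y) seat, 33 mm thick, its top surface 456 mm above the floor. Four 58 mm square legs at the seat corners, flush with the edges, run from z = 0 to the seat underside.

The picture frame is on top of the table. The bench is beside the table with their tops flush at z = 754.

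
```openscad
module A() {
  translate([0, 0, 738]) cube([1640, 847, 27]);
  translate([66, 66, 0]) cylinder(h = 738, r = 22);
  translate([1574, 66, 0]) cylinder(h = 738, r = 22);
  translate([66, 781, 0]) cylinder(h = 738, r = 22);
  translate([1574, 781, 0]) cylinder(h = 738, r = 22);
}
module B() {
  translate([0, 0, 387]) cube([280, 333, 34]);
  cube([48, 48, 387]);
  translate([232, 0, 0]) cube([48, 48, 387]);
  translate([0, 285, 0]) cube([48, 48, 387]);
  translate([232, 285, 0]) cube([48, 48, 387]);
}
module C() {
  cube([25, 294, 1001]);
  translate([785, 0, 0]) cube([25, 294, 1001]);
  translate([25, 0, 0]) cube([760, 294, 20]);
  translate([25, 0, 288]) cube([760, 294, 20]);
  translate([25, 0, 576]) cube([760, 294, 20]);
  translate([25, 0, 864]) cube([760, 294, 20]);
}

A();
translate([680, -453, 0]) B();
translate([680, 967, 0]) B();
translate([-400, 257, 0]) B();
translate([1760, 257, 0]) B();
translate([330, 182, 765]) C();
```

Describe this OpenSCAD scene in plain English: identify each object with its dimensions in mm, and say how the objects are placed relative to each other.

A is a table: top 1640 mm (x) × 847 mm (y), 27 mm thick, upper face at z = 765 mm, on four round legs of 44 mm diameter, each leg's bounding box inset 44 mm from the nearest pair of top edges, running from z = 0 to the bottom of the top.

B is a four-legged stool. The seat is 280×333 mm, 34 mm thick, top at z = 421 mm. It stands on four square legs, each 48×48 mm in cross-section, from z = 0 to the seat underside, each flush with a corner of the seat.

C is a bookshelf 810 mm wide overall, 294 mm deep and 1001 mm tall. The two sides are 25 mm thick vertical panels. 4 horizontal shelves of 20 mm thickness span between the inner faces of the sides; the lowest shelf sits on the floor and shelves are stacked with a clear vertical gap of 268 mm between each pair.

Four stools sit around the table at the −y, +y, −x, +x sides. The bookshelf is on top of the table.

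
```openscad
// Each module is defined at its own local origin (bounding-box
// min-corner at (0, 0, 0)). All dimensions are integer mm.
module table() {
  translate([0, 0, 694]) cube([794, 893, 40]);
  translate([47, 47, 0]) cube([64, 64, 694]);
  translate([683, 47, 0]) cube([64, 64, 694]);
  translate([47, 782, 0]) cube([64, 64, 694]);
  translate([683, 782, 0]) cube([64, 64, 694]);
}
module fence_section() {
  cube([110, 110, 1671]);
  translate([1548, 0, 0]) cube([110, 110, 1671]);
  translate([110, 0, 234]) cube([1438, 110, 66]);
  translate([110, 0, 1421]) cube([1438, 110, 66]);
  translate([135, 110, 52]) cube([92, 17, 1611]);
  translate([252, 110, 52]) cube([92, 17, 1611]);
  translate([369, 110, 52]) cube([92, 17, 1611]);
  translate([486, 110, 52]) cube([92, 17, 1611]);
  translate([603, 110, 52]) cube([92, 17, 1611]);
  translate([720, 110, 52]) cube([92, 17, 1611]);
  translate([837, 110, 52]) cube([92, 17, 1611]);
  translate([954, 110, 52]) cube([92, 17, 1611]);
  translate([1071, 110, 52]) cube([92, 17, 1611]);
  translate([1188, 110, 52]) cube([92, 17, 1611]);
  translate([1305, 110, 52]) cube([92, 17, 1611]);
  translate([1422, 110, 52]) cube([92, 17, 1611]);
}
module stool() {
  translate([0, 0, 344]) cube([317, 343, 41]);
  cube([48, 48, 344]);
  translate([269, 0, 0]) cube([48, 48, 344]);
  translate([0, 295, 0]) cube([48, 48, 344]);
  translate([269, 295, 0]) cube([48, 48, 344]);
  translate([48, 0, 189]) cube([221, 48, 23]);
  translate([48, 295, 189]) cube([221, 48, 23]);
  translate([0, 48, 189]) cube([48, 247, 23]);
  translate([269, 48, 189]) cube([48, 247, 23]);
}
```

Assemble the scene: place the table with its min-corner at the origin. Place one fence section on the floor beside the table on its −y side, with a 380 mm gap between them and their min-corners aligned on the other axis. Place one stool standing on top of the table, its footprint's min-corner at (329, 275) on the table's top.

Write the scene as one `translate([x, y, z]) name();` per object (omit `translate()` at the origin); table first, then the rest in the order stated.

table();
translate([0, -507, 0]) fence_section();
translate([329, 275, 734]) stool();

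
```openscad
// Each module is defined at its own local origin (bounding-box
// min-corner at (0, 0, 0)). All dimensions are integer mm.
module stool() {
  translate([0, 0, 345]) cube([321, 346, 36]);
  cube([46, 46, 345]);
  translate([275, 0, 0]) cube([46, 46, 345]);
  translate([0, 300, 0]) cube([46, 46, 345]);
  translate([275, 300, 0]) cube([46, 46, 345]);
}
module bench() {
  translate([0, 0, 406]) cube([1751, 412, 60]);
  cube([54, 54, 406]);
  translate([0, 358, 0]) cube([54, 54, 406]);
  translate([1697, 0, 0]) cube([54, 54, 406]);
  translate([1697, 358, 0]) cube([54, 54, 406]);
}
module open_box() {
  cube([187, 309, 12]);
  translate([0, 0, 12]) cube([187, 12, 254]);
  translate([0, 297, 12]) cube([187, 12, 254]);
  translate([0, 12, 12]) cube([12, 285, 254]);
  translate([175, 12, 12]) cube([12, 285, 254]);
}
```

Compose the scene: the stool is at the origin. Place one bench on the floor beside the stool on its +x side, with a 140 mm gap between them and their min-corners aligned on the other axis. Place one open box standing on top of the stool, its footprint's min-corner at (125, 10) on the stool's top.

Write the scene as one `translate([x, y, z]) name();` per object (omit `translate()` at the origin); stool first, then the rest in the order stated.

stool();
translate([461, 0, 0]) bench();
translate([125, 10, 381]) open_box();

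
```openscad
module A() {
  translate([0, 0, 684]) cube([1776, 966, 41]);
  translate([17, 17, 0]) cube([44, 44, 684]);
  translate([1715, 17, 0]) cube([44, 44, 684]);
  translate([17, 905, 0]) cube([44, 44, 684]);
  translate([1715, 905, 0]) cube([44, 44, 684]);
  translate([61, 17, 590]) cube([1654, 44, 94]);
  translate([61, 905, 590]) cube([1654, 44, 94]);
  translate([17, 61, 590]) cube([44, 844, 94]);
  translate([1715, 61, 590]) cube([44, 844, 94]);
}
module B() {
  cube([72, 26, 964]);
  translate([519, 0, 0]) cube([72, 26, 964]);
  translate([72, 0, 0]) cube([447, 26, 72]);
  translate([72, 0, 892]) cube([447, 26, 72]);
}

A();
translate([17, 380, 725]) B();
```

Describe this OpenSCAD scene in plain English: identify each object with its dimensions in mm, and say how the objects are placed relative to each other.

A is a rectangular dining table. The top is 1776×966×41 mm with its upper surface at z = 725 mm. It stands on four 44×44 mm square legs, each inset 17 mm from the nearest pair of top edges, running from the floor to the underside of the top. Four apron rails, 44 mm thick and 94 mm tall, run between adjacent legs with their top edges flush with the underside of the top and their outer faces flush with the legs' outer faces.

B is a rectangular picture frame lying in the x–z plane (depth along y). The opening is 447 mm wide (x) by 820 mm tall (z), surrounded by a border 72 mm wide on all four sides. The frame is 26 mm deep and is made of two full-height vertical stiles with two horizontal rails fitted between them.

The picture frame is on top of the table.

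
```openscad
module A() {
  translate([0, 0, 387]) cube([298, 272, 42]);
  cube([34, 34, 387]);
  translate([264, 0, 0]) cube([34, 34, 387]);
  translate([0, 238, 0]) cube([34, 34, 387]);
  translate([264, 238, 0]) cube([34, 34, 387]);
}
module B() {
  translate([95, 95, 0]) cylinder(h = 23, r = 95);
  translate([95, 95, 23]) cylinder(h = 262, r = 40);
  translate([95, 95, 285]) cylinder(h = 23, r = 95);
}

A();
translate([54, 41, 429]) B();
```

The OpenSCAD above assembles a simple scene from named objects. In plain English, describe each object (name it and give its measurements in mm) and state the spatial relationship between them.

A is a four-legged stool. The seat is a 298×272×42 mm slab whose top surface is at z = 429 mm; four square legs, each 34×34 mm in cross-section, run from the floor (z = 0) to the underside of the seat, each flush with a corner of the seat.

B is a spool: two coaxial disc flanges of radius 95 mm and thickness 23 mm, joined by a core cylinder of radius 40 mm and height 262 mm. The lower flange rests on z = 0 and the three cylinders share a vertical axis.

The spool is on top of the stool, centred.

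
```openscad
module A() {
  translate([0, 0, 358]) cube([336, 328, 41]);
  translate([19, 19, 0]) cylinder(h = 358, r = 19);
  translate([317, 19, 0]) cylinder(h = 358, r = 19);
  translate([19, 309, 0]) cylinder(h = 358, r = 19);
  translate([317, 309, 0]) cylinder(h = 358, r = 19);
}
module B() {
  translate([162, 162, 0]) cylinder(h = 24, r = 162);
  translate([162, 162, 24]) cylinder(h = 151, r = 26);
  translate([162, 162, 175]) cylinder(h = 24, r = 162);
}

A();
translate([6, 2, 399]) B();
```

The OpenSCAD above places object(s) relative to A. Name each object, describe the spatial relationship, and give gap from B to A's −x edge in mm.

A is a stool. B is a spool. The spool is on top of the stool, centred. The gap from the spool to the stool's −x edge is 6 mm.

The spool's min-x is at 6; the stool's min-x is 0; gap = 6 mm.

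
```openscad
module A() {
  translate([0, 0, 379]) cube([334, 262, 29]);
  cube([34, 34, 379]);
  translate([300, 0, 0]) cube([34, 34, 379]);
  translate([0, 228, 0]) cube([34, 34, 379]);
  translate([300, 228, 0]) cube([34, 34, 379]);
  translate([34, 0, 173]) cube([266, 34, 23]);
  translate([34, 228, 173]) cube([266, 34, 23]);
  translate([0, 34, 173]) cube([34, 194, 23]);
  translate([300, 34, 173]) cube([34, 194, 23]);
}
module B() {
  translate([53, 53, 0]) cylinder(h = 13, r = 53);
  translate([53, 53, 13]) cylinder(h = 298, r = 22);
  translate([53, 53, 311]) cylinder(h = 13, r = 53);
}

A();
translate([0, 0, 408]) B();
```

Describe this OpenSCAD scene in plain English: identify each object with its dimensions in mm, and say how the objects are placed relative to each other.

A is a four-legged stool. The seat is a 334×262×29 mm slab whose top surface is at z = 408 mm; four square legs, each 34×34 mm in cross-section, run from the floor (z = 0) to the underside of the seat, each flush with a corner of the seat. Four stretchers, 34 mm wide and 23 mm tall, connect adjacent legs with their undersides at z = 173 mm, each running between the inner faces of the legs it joins and aligned with the legs' outer faces on the other axis.

B is a spool: two coaxial disc flanges of radius 53 mm and thickness 13 mm, joined by a core cylinder of radius 22 mm and height 298 mm. The lower flange rests on z = 0 and the three cylinders share a vertical axis.

The spool is on top of the stool.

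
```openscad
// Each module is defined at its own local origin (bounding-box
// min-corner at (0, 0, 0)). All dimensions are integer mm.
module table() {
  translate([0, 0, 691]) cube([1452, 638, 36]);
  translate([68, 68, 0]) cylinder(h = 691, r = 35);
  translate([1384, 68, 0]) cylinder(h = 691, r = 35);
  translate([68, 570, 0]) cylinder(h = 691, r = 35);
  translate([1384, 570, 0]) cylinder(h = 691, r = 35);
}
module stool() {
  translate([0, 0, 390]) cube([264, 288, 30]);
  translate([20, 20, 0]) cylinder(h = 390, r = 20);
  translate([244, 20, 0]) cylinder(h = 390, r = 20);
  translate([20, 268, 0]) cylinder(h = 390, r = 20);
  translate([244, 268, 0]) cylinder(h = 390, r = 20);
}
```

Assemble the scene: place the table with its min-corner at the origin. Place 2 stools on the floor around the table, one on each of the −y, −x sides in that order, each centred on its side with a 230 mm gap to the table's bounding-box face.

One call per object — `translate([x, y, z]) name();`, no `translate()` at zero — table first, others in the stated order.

table();
translate([594, -518, 0]) stool();
translate([-494, 175, 0]) stool();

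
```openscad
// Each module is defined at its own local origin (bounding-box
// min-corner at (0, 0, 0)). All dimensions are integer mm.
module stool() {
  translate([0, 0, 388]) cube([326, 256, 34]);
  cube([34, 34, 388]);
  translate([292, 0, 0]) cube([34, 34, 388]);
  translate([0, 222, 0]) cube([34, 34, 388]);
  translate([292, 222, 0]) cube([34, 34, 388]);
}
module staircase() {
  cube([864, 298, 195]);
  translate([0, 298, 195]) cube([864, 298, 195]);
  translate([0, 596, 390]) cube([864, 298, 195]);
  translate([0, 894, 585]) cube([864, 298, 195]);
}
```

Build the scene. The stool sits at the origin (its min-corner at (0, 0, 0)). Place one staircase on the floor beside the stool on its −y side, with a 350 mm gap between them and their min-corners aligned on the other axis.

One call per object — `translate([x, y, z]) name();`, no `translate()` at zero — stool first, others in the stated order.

stool();
translate([0, -1542, 0]) staircase();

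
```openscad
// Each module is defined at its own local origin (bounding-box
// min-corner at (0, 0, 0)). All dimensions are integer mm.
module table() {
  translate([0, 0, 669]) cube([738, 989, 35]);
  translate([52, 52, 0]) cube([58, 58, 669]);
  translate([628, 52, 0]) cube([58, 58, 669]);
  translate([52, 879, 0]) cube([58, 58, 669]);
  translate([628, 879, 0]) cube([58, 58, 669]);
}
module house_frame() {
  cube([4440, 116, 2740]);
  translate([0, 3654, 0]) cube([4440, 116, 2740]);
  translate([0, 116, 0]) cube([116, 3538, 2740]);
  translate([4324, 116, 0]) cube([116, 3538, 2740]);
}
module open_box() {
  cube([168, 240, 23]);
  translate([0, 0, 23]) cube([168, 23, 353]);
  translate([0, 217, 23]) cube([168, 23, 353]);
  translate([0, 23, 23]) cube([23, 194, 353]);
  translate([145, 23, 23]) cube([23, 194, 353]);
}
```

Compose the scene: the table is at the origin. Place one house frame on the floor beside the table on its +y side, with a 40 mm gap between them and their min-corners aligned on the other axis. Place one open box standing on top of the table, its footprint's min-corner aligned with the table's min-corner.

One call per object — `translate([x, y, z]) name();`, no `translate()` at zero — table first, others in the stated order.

table();
translate([0, 1029, 0]) house_frame();
translate([0, 0, 704]) open_box();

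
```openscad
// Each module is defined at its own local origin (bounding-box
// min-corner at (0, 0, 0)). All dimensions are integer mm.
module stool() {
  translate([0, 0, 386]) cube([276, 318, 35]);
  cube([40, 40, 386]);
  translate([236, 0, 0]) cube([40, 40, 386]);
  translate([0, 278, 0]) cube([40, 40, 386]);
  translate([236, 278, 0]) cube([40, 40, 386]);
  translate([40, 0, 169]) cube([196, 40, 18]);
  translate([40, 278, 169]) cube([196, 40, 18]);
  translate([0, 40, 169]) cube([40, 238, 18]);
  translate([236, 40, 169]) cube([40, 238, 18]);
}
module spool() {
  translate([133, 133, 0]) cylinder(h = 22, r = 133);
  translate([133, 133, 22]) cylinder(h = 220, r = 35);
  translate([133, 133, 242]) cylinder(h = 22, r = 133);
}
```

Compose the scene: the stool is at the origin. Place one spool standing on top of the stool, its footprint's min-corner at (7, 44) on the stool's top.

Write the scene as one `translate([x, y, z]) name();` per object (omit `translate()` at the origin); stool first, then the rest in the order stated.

stool();
translate([7, 44, 421]) spool();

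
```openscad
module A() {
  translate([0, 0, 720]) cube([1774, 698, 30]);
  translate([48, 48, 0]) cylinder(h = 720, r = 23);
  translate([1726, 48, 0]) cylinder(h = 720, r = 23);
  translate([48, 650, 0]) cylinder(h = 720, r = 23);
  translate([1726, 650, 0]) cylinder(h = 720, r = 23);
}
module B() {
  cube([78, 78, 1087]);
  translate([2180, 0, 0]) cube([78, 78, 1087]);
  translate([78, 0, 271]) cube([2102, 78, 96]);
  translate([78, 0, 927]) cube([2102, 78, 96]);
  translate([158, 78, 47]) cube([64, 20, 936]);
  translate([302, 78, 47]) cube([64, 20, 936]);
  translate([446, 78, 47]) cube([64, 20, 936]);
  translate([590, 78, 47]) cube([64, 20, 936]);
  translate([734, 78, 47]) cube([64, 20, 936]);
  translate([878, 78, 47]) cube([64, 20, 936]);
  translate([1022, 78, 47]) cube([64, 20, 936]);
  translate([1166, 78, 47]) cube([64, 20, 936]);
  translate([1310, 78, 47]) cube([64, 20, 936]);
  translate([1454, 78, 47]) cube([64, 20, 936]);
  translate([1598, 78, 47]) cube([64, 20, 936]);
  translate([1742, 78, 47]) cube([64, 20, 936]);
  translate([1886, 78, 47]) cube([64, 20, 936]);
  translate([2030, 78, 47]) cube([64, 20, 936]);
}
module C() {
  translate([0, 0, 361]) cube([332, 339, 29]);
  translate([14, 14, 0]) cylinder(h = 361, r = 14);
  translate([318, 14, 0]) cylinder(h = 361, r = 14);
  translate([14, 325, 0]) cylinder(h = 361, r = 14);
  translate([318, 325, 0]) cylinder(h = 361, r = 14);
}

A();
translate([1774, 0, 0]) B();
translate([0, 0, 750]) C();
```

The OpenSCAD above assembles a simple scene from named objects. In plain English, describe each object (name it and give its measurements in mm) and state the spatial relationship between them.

A is a table with a 1774×698 mm rectangular top, 30 mm thick, top surface at z = 750 mm, supported by four round legs of 46 mm diameter, each leg's bounding box inset 25 mm from the nearest pair of top edges, running from the floor.

B is a fence section. Two 78×78 mm posts, 1087 mm tall, stand on the floor with a clear span of 2102 mm between their inner faces. Two horizontal rails of 78×96 mm section span the gap between the posts with their undersides at z = 271 mm and z = 927 mm, flush with the posts' −y face. 14 pickets, each 64 mm wide, 20 mm thick and 936 mm tall, are fixed to the +y face of the rails with their bottoms at z = 47 mm, evenly spaced across the span with equal gaps (rounded down to the nearest mm) at the −x end and between each pair — any rounding remainder accumulates at the +x end.

C is a four-legged stool. The seat is a 332×339×29 mm slab whose top surface is at z = 390 mm; four round legs, each 28 mm in diameter, run from the floor (z = 0) to the underside of the seat, each leg's axis is inset half a diameter from the nearest pair of seat edges (so the leg's bounding box is flush with the corner).

The fence section is against the table's +x side, with their −y faces flush. The stool is on top of the table.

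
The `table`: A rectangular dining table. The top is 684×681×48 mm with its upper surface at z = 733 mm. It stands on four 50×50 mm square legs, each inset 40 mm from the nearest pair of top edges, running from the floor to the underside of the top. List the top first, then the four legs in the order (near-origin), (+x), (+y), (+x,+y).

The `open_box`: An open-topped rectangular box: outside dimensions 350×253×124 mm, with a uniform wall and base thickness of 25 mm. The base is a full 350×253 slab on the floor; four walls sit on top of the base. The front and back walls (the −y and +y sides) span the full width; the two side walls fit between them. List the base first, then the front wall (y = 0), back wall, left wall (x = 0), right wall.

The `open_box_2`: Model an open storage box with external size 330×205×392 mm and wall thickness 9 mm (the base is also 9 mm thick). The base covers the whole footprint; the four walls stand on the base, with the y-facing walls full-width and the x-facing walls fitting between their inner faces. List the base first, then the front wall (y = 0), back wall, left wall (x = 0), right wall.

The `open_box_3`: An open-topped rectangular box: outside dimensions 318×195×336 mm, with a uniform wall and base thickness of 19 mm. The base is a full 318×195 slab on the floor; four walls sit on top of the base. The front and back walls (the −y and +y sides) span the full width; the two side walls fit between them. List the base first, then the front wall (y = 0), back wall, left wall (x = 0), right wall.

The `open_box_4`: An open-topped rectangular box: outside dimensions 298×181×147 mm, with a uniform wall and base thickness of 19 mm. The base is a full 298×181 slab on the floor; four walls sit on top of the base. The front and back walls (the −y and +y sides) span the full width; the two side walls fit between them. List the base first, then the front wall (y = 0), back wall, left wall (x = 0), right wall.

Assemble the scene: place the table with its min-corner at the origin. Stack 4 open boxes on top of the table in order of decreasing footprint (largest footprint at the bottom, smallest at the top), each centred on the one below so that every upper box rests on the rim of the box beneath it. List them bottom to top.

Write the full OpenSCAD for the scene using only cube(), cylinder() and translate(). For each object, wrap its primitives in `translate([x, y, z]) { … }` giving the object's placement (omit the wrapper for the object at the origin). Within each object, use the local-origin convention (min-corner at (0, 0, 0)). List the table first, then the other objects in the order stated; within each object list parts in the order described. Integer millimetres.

translate([0, 0, 685]) cube([684, 681, 48]);
translate([40, 40, 0]) cube([50, 50, 685]);
translate([594, 40, 0]) cube([50, 50, 685]);
translate([40, 591, 0]) cube([50, 50, 685]);
translate([594, 591, 0]) cube([50, 50, 685]);
translate([167, 214, 733]) {
  cube([350, 253, 25]);
  translate([0, 0, 25]) cube([350, 25, 99]);
  translate([0, 228, 25]) cube([350, 25, 99]);
  translate([0, 25, 25]) cube([25, 203, 99]);
  translate([325, 25, 25]) cube([25, 203, 99]);
}
translate([177, 238, 857]) {
  cube([330, 205, 9]);
  translate([0, 0, 9]) cube([330, 9, 383]);
  translate([0, 196, 9]) cube([330, 9, 383]);
  translate([0, 9, 9]) cube([9, 187, 383]);
  translate([321, 9, 9]) cube([9, 187, 383]);
}
translate([183, 243, 1249]) {
  cube([318, 195, 19]);
  translate([0, 0, 19]) cube([318, 19, 317]);
  translate([0, 176, 19]) cube([318, 19, 317]);
  translate([0, 19, 19]) cube([19, 157, 317]);
  translate([299, 19, 19]) cube([19, 157, 317]);
}
translate([193, 250, 1585]) {
  cube([298, 181, 19]);
  translate([0, 0, 19]) cube([298, 19, 128]);
  translate([0, 162, 19]) cube([298, 19, 128]);
  translate([0, 19, 19]) cube([19, 143, 128]);
  translate([279, 19, 19]) cube([19, 143, 128]);
}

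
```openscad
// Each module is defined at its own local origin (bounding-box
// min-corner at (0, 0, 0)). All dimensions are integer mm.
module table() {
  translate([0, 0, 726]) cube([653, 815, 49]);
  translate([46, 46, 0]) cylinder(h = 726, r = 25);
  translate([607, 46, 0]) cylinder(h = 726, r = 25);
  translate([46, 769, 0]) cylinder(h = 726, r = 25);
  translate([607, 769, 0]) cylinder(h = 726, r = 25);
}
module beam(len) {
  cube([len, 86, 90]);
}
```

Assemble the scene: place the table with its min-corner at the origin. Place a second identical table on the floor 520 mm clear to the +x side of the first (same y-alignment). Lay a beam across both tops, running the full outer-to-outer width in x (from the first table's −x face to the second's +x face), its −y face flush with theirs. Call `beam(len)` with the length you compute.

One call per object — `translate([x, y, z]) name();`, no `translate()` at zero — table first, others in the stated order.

table();
translate([1173, 0, 0]) table();
translate([0, 0, 775]) beam(1826);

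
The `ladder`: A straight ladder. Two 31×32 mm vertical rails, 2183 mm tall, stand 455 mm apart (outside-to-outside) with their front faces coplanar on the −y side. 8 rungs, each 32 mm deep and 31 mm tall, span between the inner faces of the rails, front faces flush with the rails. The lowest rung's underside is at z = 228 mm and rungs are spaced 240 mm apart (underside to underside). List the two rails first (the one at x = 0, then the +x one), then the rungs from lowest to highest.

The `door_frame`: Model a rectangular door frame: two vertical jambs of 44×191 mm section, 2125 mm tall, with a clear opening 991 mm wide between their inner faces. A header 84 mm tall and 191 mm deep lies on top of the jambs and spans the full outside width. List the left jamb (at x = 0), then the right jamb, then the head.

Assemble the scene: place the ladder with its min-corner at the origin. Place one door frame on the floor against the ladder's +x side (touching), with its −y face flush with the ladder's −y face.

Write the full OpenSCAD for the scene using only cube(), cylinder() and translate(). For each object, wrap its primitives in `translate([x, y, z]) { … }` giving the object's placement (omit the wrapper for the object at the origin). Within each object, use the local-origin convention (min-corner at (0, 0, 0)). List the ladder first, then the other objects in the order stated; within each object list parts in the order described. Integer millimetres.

cube([31, 32, 2183]);
translate([424, 0, 0]) cube([31, 32, 2183]);
translate([31, 0, 228]) cube([393, 32, 31]);
translate([31, 0, 468]) cube([393, 32, 31]);
translate([31, 0, 708]) cube([393, 32, 31]);
translate([31, 0, 948]) cube([393, 32, 31]);
translate([31, 0, 1188]) cube([393, 32, 31]);
translate([31, 0, 1428]) cube([393, 32, 31]);
translate([31, 0, 1668]) cube([393, 32, 31]);
translate([31, 0, 1908]) cube([393, 32, 31]);
translate([455, 0, 0]) {
  cube([44, 191, 2125]);
  translate([1035, 0, 0]) cube([44, 191, 2125]);
  translate([0, 0, 2125]) cube([1079, 191, 84]);
}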